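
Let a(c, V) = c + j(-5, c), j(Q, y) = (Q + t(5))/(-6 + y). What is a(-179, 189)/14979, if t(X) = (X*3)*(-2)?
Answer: -6616/554223 ≈ -0.011937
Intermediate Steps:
t(X) = -6*X (t(X) = (3*X)*(-2) = -6*X)
j(Q, y) = (-30 + Q)/(-6 + y) (j(Q, y) = (Q - 6*5)/(-6 + y) = (Q - 30)/(-6 + y) = (-30 + Q)/(-6 + y))
a(c, V) = c - 35/(-6 + c) (a(c, V) = c + (-30 - 5)/(-6 + c) = c - 35/(-6 + c))
a(-179, 189)/14979 = ((-35 - 179*(-6 - 179))/(-6 - 179))/14979 = ((-35 - 179*(-185))/(-185))*(1/14979) = -(-35 + 33115)/185*(1/14979) = -1/185*33080*(1/14979) = -6616/37*1/14979 = -6616/554223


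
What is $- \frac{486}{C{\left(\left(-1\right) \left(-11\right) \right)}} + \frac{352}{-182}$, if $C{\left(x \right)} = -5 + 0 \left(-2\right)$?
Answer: $\frac{43346}{455} \approx 95.266$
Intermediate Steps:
$C{\left(x \right)} = -5$ ($C{\left(x \right)} = -5 + 0 = -5$)
$- \frac{486}{C{\left(\left(-1\right) \left(-11\right) \right)}} + \frac{352}{-182} = - \frac{486}{-5} + \frac{352}{-182} = \left(-486\right) \left(- \frac{1}{5}\right) + 352 \left(- \frac{1}{182}\right) = \frac{486}{5} - \frac{176}{91} = \frac{43346}{455}$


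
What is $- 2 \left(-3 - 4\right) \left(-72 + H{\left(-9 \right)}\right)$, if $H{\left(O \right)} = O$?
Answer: $-1134$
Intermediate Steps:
$- 2 \left(-3 - 4\right) \left(-72 + H{\left(-9 \right)}\right) = - 2 \left(-3 - 4\right) \left(-72 - 9\right) = \left(-2\right) \left(-7\right) \left(-81\right) = 14 \left(-81\right) = -1134$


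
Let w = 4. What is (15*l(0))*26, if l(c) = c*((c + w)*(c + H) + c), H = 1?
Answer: 0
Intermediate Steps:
l(c) = c*(c + (1 + c)*(4 + c)) (l(c) = c*((c + 4)*(c + 1) + c) = c*((4 + c)*(1 + c) + c) = c*((1 + c)*(4 + c) + c) = c*(c + (1 + c)*(4 + c)))
(15*l(0))*26 = (15*(0*(4 + 0² + 6*0)))*26 = (15*(0*(4 + 0 + 0)))*26 = (15*(0*4))*26 = (15*0)*26 = 0*26 = 0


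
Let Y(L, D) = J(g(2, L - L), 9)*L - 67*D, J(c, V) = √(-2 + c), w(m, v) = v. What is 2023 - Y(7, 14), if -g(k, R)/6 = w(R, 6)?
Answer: 2961 - 7*I*√38 ≈ 2961.0 - 43.151*I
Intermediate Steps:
g(k, R) = -36 (g(k, R) = -6*6 = -36)
Y(L, D) = -67*D + I*L*√38 (Y(L, D) = √(-2 - 36)*L - 67*D = √(-38)*L - 67*D = (I*√38)*L - 67*D = I*L*√38 - 67*D = -67*D + I*L*√38)
2023 - Y(7, 14) = 2023 - (-67*14 + I*7*√38) = 2023 - (-938 + 7*I*√38) = 2023 + (938 - 7*I*√38) = 2961 - 7*I*√38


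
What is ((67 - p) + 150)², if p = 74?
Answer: 20449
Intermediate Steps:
((67 - p) + 150)² = ((67 - 1*74) + 150)² = ((67 - 74) + 150)² = (-7 + 150)² = 143² = 20449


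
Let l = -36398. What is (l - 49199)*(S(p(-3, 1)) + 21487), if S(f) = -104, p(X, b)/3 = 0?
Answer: -1830320651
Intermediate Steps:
p(X, b) = 0 (p(X, b) = 3*0 = 0)
(l - 49199)*(S(p(-3, 1)) + 21487) = (-36398 - 49199)*(-104 + 21487) = -85597*21383 = -1830320651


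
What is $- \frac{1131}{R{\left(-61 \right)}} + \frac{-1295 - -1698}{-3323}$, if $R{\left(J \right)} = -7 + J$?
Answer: $\frac{3730909}{225964} \approx 16.511$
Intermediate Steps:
$- \frac{1131}{R{\left(-61 \right)}} + \frac{-1295 - -1698}{-3323} = - \frac{1131}{-7 - 61} + \frac{-1295 - -1698}{-3323} = - \frac{1131}{-68} + \left(-1295 + 1698\right) \left(- \frac{1}{3323}\right) = \left(-1131\right) \left(- \frac{1}{68}\right) + 403 \left(- \frac{1}{3323}\right) = \frac{1131}{68} - \frac{403}{3323} = \frac{3730909}{225964}$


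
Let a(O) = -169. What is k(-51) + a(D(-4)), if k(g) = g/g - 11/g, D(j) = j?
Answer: -8557/51 ≈ -167.78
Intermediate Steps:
k(g) = 1 - 11/g
k(-51) + a(D(-4)) = (-11 - 51)/(-51) - 169 = -1/51*(-62) - 169 = 62/51 - 169 = -8557/51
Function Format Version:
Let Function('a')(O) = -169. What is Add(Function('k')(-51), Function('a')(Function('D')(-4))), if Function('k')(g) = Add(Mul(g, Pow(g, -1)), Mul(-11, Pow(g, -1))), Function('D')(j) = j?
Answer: Rational(-8557, 51) ≈ -167.78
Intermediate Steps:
Function('k')(g) = Add(1, Mul(-11, Pow(g, -1)))
Add(Function('k')(-51), Function('a')(Function('D')(-4))) = Add(Mul(Pow(-51, -1), Add(-11, -51)), -169) = Add(Mul(Rational(-1, 51), -62), -169) = Add(Rational(62, 51), -169) = Rational(-8557, 51)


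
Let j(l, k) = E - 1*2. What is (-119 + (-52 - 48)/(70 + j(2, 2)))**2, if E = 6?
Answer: 19829209/1369 ≈ 14484.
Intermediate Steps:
j(l, k) = 4 (j(l, k) = 6 - 1*2 = 6 - 2 = 4)
(-119 + (-52 - 48)/(70 + j(2, 2)))**2 = (-119 + (-52 - 48)/(70 + 4))**2 = (-119 - 100/74)**2 = (-119 - 100*1/74)**2 = (-119 - 50/37)**2 = (-4453/37)**2 = 19829209/1369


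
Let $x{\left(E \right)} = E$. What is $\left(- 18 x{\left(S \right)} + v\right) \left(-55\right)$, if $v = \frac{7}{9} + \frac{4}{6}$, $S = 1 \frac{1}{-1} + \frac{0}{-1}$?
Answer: $- \frac{9625}{9} \approx -1069.4$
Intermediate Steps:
$S = -1$ ($S = 1 \left(-1\right) + 0 \left(-1\right) = -1 + 0 = -1$)
$v = \frac{13}{9}$ ($v = 7 \cdot \frac{1}{9} + 4 \cdot \frac{1}{6} = \frac{7}{9} + \frac{2}{3} = \frac{13}{9} \approx 1.4444$)
$\left(- 18 x{\left(S \right)} + v\right) \left(-55\right) = \left(\left(-18\right) \left(-1\right) + \frac{13}{9}\right) \left(-55\right) = \left(18 + \frac{13}{9}\right) \left(-55\right) = \frac{175}{9} \left(-55\right) = - \frac{9625}{9}$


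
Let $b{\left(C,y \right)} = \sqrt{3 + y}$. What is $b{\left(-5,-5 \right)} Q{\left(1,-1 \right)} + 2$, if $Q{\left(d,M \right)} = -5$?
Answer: $2 - 5 i \sqrt{2} \approx 2.0 - 7.0711 i$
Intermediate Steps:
$b{\left(-5,-5 \right)} Q{\left(1,-1 \right)} + 2 = \sqrt{3 - 5} \left(-5\right) + 2 = \sqrt{-2} \left(-5\right) + 2 = i \sqrt{2} \left(-5\right) + 2 = - 5 i \sqrt{2} + 2 = 2 - 5 i \sqrt{2}$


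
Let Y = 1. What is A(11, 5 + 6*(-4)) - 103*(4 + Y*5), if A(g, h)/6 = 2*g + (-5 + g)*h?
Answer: -1479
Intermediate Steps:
A(g, h) = 12*g + 6*h*(-5 + g) (A(g, h) = 6*(2*g + (-5 + g)*h) = 6*(2*g + h*(-5 + g)) = 12*g + 6*h*(-5 + g))
A(11, 5 + 6*(-4)) - 103*(4 + Y*5) = (-30*(5 + 6*(-4)) + 12*11 + 6*11*(5 + 6*(-4))) - 103*(4 + 1*5) = (-30*(5 - 24) + 132 + 6*11*(5 - 24)) - 103*(4 + 5) = (-30*(-19) + 132 + 6*11*(-19)) - 103*9 = (570 + 132 - 1254) - 927 = -552 - 927 = -1479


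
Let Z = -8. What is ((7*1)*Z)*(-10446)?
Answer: 584976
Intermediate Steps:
((7*1)*Z)*(-10446) = ((7*1)*(-8))*(-10446) = (7*(-8))*(-10446) = -56*(-10446) = 584976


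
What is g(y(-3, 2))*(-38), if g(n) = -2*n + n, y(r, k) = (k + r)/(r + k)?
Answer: 38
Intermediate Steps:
y(r, k) = 1 (y(r, k) = (k + r)/(k + r) = 1)
g(n) = -n
g(y(-3, 2))*(-38) = -1*1*(-38) = -1*(-38) = 38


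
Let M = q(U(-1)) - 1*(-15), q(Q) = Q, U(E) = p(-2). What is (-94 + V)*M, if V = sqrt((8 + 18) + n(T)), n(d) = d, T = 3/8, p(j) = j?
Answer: -1222 + 13*sqrt(422)/4 ≈ -1155.2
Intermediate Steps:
U(E) = -2
T = 3/8 (T = 3*(1/8) = 3/8 ≈ 0.37500)
V = sqrt(422)/4 (V = sqrt((8 + 18) + 3/8) = sqrt(26 + 3/8) = sqrt(211/8) = sqrt(422)/4 ≈ 5.1357)
M = 13 (M = -2 - 1*(-15) = -2 + 15 = 13)
(-94 + V)*M = (-94 + sqrt(422)/4)*13 = -1222 + 13*sqrt(422)/4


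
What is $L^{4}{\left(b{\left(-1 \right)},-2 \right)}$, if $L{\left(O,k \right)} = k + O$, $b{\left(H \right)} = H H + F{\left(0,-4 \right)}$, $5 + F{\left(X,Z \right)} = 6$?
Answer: $0$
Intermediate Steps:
$F{\left(X,Z \right)} = 1$ ($F{\left(X,Z \right)} = -5 + 6 = 1$)
$b{\left(H \right)} = 1 + H^{2}$ ($b{\left(H \right)} = H H + 1 = H^{2} + 1 = 1 + H^{2}$)
$L{\left(O,k \right)} = O + k$
$L^{4}{\left(b{\left(-1 \right)},-2 \right)} = \left(\left(1 + \left(-1\right)^{2}\right) - 2\right)^{4} = \left(\left(1 + 1\right) - 2\right)^{4} = \left(2 - 2\right)^{4} = 0^{4} = 0$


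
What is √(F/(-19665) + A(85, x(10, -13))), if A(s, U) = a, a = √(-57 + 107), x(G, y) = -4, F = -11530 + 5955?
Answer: √(487255 + 8593605*√2)/1311 ≈ 2.7119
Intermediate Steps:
F = -5575
a = 5*√2 (a = √50 = 5*√2 ≈ 7.0711)
A(s, U) = 5*√2
√(F/(-19665) + A(85, x(10, -13))) = √(-5575/(-19665) + 5*√2) = √(-5575*(-1/19665) + 5*√2) = √(1115/3933 + 5*√2)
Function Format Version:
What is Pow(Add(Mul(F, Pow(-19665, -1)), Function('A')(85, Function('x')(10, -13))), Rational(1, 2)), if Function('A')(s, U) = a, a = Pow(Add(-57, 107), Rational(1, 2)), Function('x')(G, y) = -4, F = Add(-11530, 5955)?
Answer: Mul(Rational(1, 1311), Pow(Add(487255, Mul(8593605, Pow(2, Rational(1, 2)))), Rational(1, 2))) ≈ 2.7119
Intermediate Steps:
F = -5575
a = Mul(5, Pow(2, Rational(1, 2))) (a = Pow(50, Rational(1, 2)) = Mul(5, Pow(2, Rational(1, 2))) ≈ 7.0711)
Function('A')(s, U) = Mul(5, Pow(2, Rational(1, 2)))
Pow(Add(Mul(F, Pow(-19665, -1)), Function('A')(85, Function('x')(10, -13))), Rational(1, 2)) = Pow(Add(Mul(-5575, Pow(-19665, -1)), Mul(5, Pow(2, Rational(1, 2)))), Rational(1, 2)) = Pow(Add(Mul(-5575, Rational(-1, 19665)), Mul(5, Pow(2, Rational(1, 2)))), Rational(1, 2)) = Pow(Add(Rational(1115, 3933), Mul(5, Pow(2, Rational(1, 2)))), Rational(1, 2))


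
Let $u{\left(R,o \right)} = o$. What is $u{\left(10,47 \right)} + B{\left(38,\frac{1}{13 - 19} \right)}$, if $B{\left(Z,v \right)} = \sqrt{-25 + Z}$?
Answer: $47 + \sqrt{13} \approx 50.606$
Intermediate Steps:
$u{\left(10,47 \right)} + B{\left(38,\frac{1}{13 - 19} \right)} = 47 + \sqrt{-25 + 38} = 47 + \sqrt{13}$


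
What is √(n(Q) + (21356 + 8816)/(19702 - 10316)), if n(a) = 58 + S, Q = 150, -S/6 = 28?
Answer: 2*I*√1628718/247 ≈ 10.334*I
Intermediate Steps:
S = -168 (S = -6*28 = -168)
n(a) = -110 (n(a) = 58 - 168 = -110)
√(n(Q) + (21356 + 8816)/(19702 - 10316)) = √(-110 + (21356 + 8816)/(19702 - 10316)) = √(-110 + 30172/9386) = √(-110 + 30172*(1/9386)) = √(-110 + 794/247) = √(-26376/247) = 2*I*√1628718/247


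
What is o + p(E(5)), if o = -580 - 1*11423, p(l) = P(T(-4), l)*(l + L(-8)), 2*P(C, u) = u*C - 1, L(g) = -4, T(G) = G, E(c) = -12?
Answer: -12379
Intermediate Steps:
P(C, u) = -1/2 + C*u/2 (P(C, u) = (u*C - 1)/2 = (C*u - 1)/2 = (-1 + C*u)/2 = -1/2 + C*u/2)
p(l) = (-4 + l)*(-1/2 - 2*l) (p(l) = (-1/2 + (1/2)*(-4)*l)*(l - 4) = (-1/2 - 2*l)*(-4 + l) = (-4 + l)*(-1/2 - 2*l))
o = -12003 (o = -580 - 11423 = -12003)
o + p(E(5)) = -12003 - (1 + 4*(-12))*(-4 - 12)/2 = -12003 - 1/2*(1 - 48)*(-16) = -12003 - 1/2*(-47)*(-16) = -12003 - 376 = -12379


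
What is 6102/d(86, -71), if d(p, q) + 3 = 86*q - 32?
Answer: -2034/2047 ≈ -0.99365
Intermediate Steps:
d(p, q) = -35 + 86*q (d(p, q) = -3 + (86*q - 32) = -3 + (-32 + 86*q) = -35 + 86*q)
6102/d(86, -71) = 6102/(-35 + 86*(-71)) = 6102/(-35 - 6106) = 6102/(-6141) = 6102*(-1/6141) = -2034/2047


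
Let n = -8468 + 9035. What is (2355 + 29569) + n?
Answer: 32491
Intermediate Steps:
n = 567
(2355 + 29569) + n = (2355 + 29569) + 567 = 31924 + 567 = 32491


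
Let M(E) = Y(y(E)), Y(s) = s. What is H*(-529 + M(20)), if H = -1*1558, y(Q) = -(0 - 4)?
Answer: 817950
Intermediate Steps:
y(Q) = 4 (y(Q) = -1*(-4) = 4)
H = -1558
M(E) = 4
H*(-529 + M(20)) = -1558*(-529 + 4) = -1558*(-525) = 817950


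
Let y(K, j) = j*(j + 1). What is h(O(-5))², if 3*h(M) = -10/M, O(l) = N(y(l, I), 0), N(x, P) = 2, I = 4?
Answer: 25/9 ≈ 2.7778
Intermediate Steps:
y(K, j) = j*(1 + j)
O(l) = 2
h(M) = -10/(3*M) (h(M) = (-10/M)/3 = -10/(3*M))
h(O(-5))² = (-10/3/2)² = (-10/3*½)² = (-5/3)² = 25/9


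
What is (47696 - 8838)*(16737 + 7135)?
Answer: 927618176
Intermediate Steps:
(47696 - 8838)*(16737 + 7135) = 38858*23872 = 927618176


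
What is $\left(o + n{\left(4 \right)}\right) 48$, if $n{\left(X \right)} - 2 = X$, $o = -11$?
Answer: $-240$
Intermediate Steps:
$n{\left(X \right)} = 2 + X$
$\left(o + n{\left(4 \right)}\right) 48 = \left(-11 + \left(2 + 4\right)\right) 48 = \left(-11 + 6\right) 48 = \left(-5\right) 48 = -240$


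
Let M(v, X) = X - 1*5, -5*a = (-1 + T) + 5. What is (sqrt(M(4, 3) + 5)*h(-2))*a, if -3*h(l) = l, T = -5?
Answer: 2*sqrt(3)/15 ≈ 0.23094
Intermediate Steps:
a = 1/5 (a = -((-1 - 5) + 5)/5 = -(-6 + 5)/5 = -1/5*(-1) = 1/5 ≈ 0.20000)
M(v, X) = -5 + X (M(v, X) = X - 5 = -5 + X)
h(l) = -l/3
(sqrt(M(4, 3) + 5)*h(-2))*a = (sqrt((-5 + 3) + 5)*(-1/3*(-2)))*(1/5) = (sqrt(-2 + 5)*(2/3))*(1/5) = (sqrt(3)*(2/3))*(1/5) = (2*sqrt(3)/3)*(1/5) = 2*sqrt(3)/15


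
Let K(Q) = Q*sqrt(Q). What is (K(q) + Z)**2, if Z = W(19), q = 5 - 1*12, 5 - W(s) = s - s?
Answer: (5 - 7*I*sqrt(7))**2 ≈ -318.0 - 185.2*I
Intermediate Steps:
W(s) = 5 (W(s) = 5 - (s - s) = 5 - 1*0 = 5 + 0 = 5)
q = -7 (q = 5 - 12 = -7)
K(Q) = Q**(3/2)
Z = 5
(K(q) + Z)**2 = ((-7)**(3/2) + 5)**2 = (-7*I*sqrt(7) + 5)**2 = (5 - 7*I*sqrt(7))**2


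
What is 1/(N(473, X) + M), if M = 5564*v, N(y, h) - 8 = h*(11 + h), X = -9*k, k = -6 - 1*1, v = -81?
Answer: -1/446014 ≈ -2.2421e-6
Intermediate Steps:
k = -7 (k = -6 - 1 = -7)
X = 63 (X = -9*(-7) = 63)
N(y, h) = 8 + h*(11 + h)
M = -450684 (M = 5564*(-81) = -450684)
1/(N(473, X) + M) = 1/((8 + 63² + 11*63) - 450684) = 1/((8 + 3969 + 693) - 450684) = 1/(4670 - 450684) = 1/(-446014) = -1/446014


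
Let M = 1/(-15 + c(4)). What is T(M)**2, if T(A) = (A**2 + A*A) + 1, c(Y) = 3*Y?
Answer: 121/81 ≈ 1.4938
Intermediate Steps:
M = -1/3 (M = 1/(-15 + 3*4) = 1/(-15 + 12) = 1/(-3) = -1/3 ≈ -0.33333)
T(A) = 1 + 2*A**2 (T(A) = (A**2 + A**2) + 1 = 2*A**2 + 1 = 1 + 2*A**2)
T(M)**2 = (1 + 2*(-1/3)**2)**2 = (1 + 2*(1/9))**2 = (1 + 2/9)**2 = (11/9)**2 = 121/81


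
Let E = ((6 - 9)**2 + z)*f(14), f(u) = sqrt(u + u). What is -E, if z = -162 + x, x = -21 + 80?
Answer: 188*sqrt(7) ≈ 497.40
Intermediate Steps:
x = 59
f(u) = sqrt(2)*sqrt(u) (f(u) = sqrt(2*u) = sqrt(2)*sqrt(u))
z = -103 (z = -162 + 59 = -103)
E = -188*sqrt(7) (E = ((6 - 9)**2 - 103)*(sqrt(2)*sqrt(14)) = ((-3)**2 - 103)*(2*sqrt(7)) = (9 - 103)*(2*sqrt(7)) = -188*sqrt(7) ≈ -497.40)
-E = -(-188)*sqrt(7) = 188*sqrt(7)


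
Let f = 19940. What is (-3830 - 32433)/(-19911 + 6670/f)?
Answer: 72308422/39701867 ≈ 1.8213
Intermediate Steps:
(-3830 - 32433)/(-19911 + 6670/f) = (-3830 - 32433)/(-19911 + 6670/19940) = -36263/(-19911 + 6670*(1/19940)) = -36263/(-19911 + 667/1994) = -36263/(-39701867/1994) = -36263*(-1994/39701867) = 72308422/39701867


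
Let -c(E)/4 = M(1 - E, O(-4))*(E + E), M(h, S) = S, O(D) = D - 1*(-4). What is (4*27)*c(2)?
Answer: 0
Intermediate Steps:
O(D) = 4 + D (O(D) = D + 4 = 4 + D)
c(E) = 0 (c(E) = -4*(4 - 4)*(E + E) = -0*2*E = -4*0 = 0)
(4*27)*c(2) = (4*27)*0 = 108*0 = 0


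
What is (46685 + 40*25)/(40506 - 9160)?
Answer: 47685/31346 ≈ 1.5212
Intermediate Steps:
(46685 + 40*25)/(40506 - 9160) = (46685 + 1000)/31346 = 47685*(1/31346) = 47685/31346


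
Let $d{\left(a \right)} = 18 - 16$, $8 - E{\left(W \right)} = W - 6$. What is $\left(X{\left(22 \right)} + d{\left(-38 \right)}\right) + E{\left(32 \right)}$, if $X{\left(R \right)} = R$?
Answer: $6$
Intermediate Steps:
$E{\left(W \right)} = 14 - W$ ($E{\left(W \right)} = 8 - \left(W - 6\right) = 8 - \left(-6 + W\right) = 14 - W$)
$d{\left(a \right)} = 2$
$\left(X{\left(22 \right)} + d{\left(-38 \right)}\right) + E{\left(32 \right)} = \left(22 + 2\right) + \left(14 - 32\right) = 24 + \left(14 - 32\right) = 24 - 18 = 6$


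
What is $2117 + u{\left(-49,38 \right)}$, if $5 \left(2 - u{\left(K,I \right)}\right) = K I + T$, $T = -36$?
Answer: $\frac{12493}{5} \approx 2498.6$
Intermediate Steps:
$u{\left(K,I \right)} = \frac{46}{5} - \frac{I K}{5}$ ($u{\left(K,I \right)} = 2 - \frac{K I - 36}{5} = 2 - \frac{I K - 36}{5} = 2 - \frac{-36 + I K}{5} = 2 - \left(- \frac{36}{5} + \frac{I K}{5}\right) = \frac{46}{5} - \frac{I K}{5}$)
$2117 + u{\left(-49,38 \right)} = 2117 - \left(- \frac{46}{5} + \frac{38}{5} \left(-49\right)\right) = 2117 + \left(\frac{46}{5} + \frac{1862}{5}\right) = 2117 + \frac{1908}{5} = \frac{12493}{5}$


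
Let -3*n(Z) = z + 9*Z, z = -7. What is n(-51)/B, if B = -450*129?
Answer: -233/87075 ≈ -0.0026759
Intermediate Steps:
B = -58050
n(Z) = 7/3 - 3*Z (n(Z) = -(-7 + 9*Z)/3 = 7/3 - 3*Z)
n(-51)/B = (7/3 - 3*(-51))/(-58050) = (7/3 + 153)*(-1/58050) = (466/3)*(-1/58050) = -233/87075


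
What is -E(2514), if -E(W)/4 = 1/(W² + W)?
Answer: 2/3161355 ≈ 6.3264e-7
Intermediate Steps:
E(W) = -4/(W + W²) (E(W) = -4/(W² + W) = -4/(W + W²))
-E(2514) = -(-4)/(2514*(1 + 2514)) = -(-4)/(2514*2515) = -1*(-2/3161355) = 2/3161355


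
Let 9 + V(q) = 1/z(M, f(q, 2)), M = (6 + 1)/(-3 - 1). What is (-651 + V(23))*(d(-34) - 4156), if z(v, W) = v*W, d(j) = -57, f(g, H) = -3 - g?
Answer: 253024354/91 ≈ 2.7805e+6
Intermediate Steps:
M = -7/4 (M = 7/(-4) = 7*(-1/4) = -7/4 ≈ -1.7500)
z(v, W) = W*v
V(q) = -9 + 1/(21/4 + 7*q/4) (V(q) = -9 + 1/((-3 - q)*(-7/4)) = -9 + 1/(21/4 + 7*q/4))
(-651 + V(23))*(d(-34) - 4156) = (-651 + (-185 - 63*23)/(7*(3 + 23)))*(-57 - 4156) = (-651 + (1/7)*(-185 - 1449)/26)*(-4213) = (-651 + (1/7)*(1/26)*(-1634))*(-4213) = (-651 - 817/91)*(-4213) = -60058/91*(-4213) = 253024354/91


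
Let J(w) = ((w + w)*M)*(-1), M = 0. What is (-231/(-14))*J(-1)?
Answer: 0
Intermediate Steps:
J(w) = 0 (J(w) = ((w + w)*0)*(-1) = ((2*w)*0)*(-1) = 0*(-1) = 0)
(-231/(-14))*J(-1) = -231/(-14)*0 = -231*(-1)/14*0 = -33*(-½)*0 = (33/2)*0 = 0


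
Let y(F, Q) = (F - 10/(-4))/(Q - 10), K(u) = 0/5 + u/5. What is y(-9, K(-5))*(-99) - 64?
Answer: -245/2 ≈ -122.50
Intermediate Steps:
K(u) = u/5 (K(u) = 0*(1/5) + u*(1/5) = 0 + u/5 = u/5)
y(F, Q) = (5/2 + F)/(-10 + Q) (y(F, Q) = (F - 10*(-1/4))/(-10 + Q) = (F + 5/2)/(-10 + Q) = (5/2 + F)/(-10 + Q))
y(-9, K(-5))*(-99) - 64 = ((5/2 - 9)/(-10 + (1/5)*(-5)))*(-99) - 64 = (-13/2/(-10 - 1))*(-99) - 64 = (-13/2/(-11))*(-99) - 64 = -1/11*(-13/2)*(-99) - 64 = (13/22)*(-99) - 64 = -117/2 - 64 = -245/2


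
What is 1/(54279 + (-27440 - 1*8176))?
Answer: 1/18663 ≈ 5.3582e-5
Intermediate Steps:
1/(54279 + (-27440 - 1*8176)) = 1/(54279 + (-27440 - 8176)) = 1/(54279 - 35616) = 1/18663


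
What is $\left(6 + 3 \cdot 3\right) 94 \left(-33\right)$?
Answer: $-46530$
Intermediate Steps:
$\left(6 + 3 \cdot 3\right) 94 \left(-33\right) = \left(6 + 9\right) 94 \left(-33\right) = 15 \cdot 94 \left(-33\right) = 1410 \left(-33\right) = -46530$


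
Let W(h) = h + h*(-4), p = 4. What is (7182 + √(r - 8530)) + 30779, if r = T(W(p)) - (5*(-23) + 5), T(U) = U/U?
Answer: 37961 + I*√8419 ≈ 37961.0 + 91.755*I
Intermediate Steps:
W(h) = -3*h (W(h) = h - 4*h = -3*h)
T(U) = 1
r = 111 (r = 1 - (5*(-23) + 5) = 1 - (-115 + 5) = 1 - 1*(-110) = 1 + 110 = 111)
(7182 + √(r - 8530)) + 30779 = (7182 + √(111 - 8530)) + 30779 = (7182 + √(-8419)) + 30779 = (7182 + I*√8419) + 30779 = 37961 + I*√8419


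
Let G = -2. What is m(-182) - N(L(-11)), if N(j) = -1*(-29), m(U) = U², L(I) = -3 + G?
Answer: 33095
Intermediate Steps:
L(I) = -5 (L(I) = -3 - 2 = -5)
N(j) = 29
m(-182) - N(L(-11)) = (-182)² - 1*29 = 33124 - 29 = 33095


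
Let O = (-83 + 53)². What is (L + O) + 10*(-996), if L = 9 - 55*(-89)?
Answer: -4156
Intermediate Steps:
O = 900 (O = (-30)² = 900)
L = 4904 (L = 9 + 4895 = 4904)
(L + O) + 10*(-996) = (4904 + 900) + 10*(-996) = 5804 - 9960 = -4156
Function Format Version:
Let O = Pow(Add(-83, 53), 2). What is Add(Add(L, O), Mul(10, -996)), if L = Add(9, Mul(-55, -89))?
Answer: -4156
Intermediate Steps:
O = 900 (O = Pow(-30, 2) = 900)
L = 4904 (L = Add(9, 4895) = 4904)
Add(Add(L, O), Mul(10, -996)) = Add(Add(4904, 900), Mul(10, -996)) = Add(5804, -9960) = -4156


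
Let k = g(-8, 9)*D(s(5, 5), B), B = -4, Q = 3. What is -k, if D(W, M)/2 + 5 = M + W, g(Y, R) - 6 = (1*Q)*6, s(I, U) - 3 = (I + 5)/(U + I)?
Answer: 240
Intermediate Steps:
s(I, U) = 3 + (5 + I)/(I + U) (s(I, U) = 3 + (I + 5)/(U + I) = 3 + (5 + I)/(I + U))
g(Y, R) = 24 (g(Y, R) = 6 + (1*3)*6 = 6 + 3*6 = 6 + 18 = 24)
D(W, M) = -10 + 2*M + 2*W (D(W, M) = -10 + 2*(M + W) = -10 + (2*M + 2*W) = -10 + 2*M + 2*W)
k = -240 (k = 24*(-10 + 2*(-4) + 2*((5 + 3*5 + 4*5)/(5 + 5))) = 24*(-10 - 8 + 2*((5 + 15 + 20)/10)) = 24*(-10 - 8 + 2*((⅒)*40)) = 24*(-10 - 8 + 2*4) = 24*(-10 - 8 + 8) = 24*(-10) = -240)
-k = -1*(-240) = 240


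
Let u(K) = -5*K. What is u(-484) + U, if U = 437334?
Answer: 439754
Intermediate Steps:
u(-484) + U = -5*(-484) + 437334 = 2420 + 437334 = 439754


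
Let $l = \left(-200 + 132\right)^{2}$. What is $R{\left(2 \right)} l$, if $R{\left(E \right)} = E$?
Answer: $9248$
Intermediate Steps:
$l = 4624$ ($l = \left(-68\right)^{2} = 4624$)
$R{\left(2 \right)} l = 2 \cdot 4624 = 9248$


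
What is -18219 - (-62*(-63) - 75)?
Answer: -22050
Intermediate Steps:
-18219 - (-62*(-63) - 75) = -18219 - (3906 - 75) = -18219 - 1*3831 = -18219 - 3831 = -22050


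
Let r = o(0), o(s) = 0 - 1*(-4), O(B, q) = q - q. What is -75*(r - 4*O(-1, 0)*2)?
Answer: -300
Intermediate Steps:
O(B, q) = 0
o(s) = 4 (o(s) = 0 + 4 = 4)
r = 4
-75*(r - 4*O(-1, 0)*2) = -75*(4 - 4*0*2) = -75*(4 + 0*2) = -75*(4 + 0) = -75*4 = -300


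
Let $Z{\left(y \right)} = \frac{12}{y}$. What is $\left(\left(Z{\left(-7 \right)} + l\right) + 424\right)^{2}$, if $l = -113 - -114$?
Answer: $\frac{8779369}{49} \approx 1.7917 \cdot 10^{5}$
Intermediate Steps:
$l = 1$ ($l = -113 + 114 = 1$)
$\left(\left(Z{\left(-7 \right)} + l\right) + 424\right)^{2} = \left(\left(\frac{12}{-7} + 1\right) + 424\right)^{2} = \left(\left(12 \left(- \frac{1}{7}\right) + 1\right) + 424\right)^{2} = \left(\left(- \frac{12}{7} + 1\right) + 424\right)^{2} = \left(- \frac{5}{7} + 424\right)^{2} = \left(\frac{2963}{7}\right)^{2} = \frac{8779369}{49}$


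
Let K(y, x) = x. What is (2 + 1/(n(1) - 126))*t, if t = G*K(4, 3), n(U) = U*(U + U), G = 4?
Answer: 741/31 ≈ 23.903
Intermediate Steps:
n(U) = 2*U² (n(U) = U*(2*U) = 2*U²)
t = 12 (t = 4*3 = 12)
(2 + 1/(n(1) - 126))*t = (2 + 1/(2*1² - 126))*12 = (2 + 1/(2*1 - 126))*12 = (2 + 1/(2 - 126))*12 = (2 + 1/(-124))*12 = (2 - 1/124)*12 = (247/124)*12 = 741/31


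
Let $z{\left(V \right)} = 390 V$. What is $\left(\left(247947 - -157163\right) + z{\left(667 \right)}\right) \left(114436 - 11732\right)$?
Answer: $68322808960$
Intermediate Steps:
$\left(\left(247947 - -157163\right) + z{\left(667 \right)}\right) \left(114436 - 11732\right) = \left(\left(247947 - -157163\right) + 390 \cdot 667\right) \left(114436 - 11732\right) = \left(\left(247947 + 157163\right) + 260130\right) 102704 = \left(405110 + 260130\right) 102704 = 665240 \cdot 102704 = 68322808960$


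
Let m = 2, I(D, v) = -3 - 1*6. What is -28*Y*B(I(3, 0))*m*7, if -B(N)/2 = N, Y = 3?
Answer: -21168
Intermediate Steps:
I(D, v) = -9 (I(D, v) = -3 - 6 = -9)
B(N) = -2*N
-28*Y*B(I(3, 0))*m*7 = -28*3*(-2*(-9))*2*7 = -28*3*18*2*7 = -1512*2*7 = -28*108*7 = -3024*7 = -21168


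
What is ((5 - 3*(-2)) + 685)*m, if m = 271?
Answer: 188616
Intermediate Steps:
((5 - 3*(-2)) + 685)*m = ((5 - 3*(-2)) + 685)*271 = ((5 + 6) + 685)*271 = (11 + 685)*271 = 696*271 = 188616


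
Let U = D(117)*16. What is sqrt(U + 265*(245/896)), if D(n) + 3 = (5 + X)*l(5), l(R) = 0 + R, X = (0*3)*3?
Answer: sqrt(108662)/16 ≈ 20.602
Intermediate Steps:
X = 0 (X = 0*3 = 0)
l(R) = R
D(n) = 22 (D(n) = -3 + (5 + 0)*5 = -3 + 5*5 = -3 + 25 = 22)
U = 352 (U = 22*16 = 352)
sqrt(U + 265*(245/896)) = sqrt(352 + 265*(245/896)) = sqrt(352 + 265*(245*(1/896))) = sqrt(352 + 265*(35/128)) = sqrt(352 + 9275/128) = sqrt(54331/128) = sqrt(108662)/16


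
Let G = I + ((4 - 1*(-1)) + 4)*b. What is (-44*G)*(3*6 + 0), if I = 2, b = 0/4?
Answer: -1584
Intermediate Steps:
b = 0 (b = 0*(¼) = 0)
G = 2 (G = 2 + ((4 - 1*(-1)) + 4)*0 = 2 + ((4 + 1) + 4)*0 = 2 + (5 + 4)*0 = 2 + 9*0 = 2 + 0 = 2)
(-44*G)*(3*6 + 0) = (-44*2)*(3*6 + 0) = -88*(18 + 0) = -88*18 = -1584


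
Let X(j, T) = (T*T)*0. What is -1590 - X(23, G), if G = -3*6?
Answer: -1590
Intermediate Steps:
G = -18
X(j, T) = 0 (X(j, T) = T²*0 = 0)
-1590 - X(23, G) = -1590 - 1*0 = -1590 + 0 = -1590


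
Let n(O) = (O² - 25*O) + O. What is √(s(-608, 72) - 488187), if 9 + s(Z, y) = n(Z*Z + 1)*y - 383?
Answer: √9838320010501 ≈ 3.1366e+6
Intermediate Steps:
n(O) = O² - 24*O
s(Z, y) = -392 + y*(1 + Z²)*(-23 + Z²) (s(Z, y) = -9 + (((Z*Z + 1)*(-24 + (Z*Z + 1)))*y - 383) = -9 + (((Z² + 1)*(-24 + (Z² + 1)))*y - 383) = -9 + (((1 + Z²)*(-24 + (1 + Z²)))*y - 383) = -9 + (((1 + Z²)*(-23 + Z²))*y - 383) = -9 + (y*(1 + Z²)*(-23 + Z²) - 383) = -9 + (-383 + y*(1 + Z²)*(-23 + Z²)) = -392 + y*(1 + Z²)*(-23 + Z²))
√(s(-608, 72) - 488187) = √((-392 + 72*(1 + (-608)²)*(-23 + (-608)²)) - 488187) = √((-392 + 72*(1 + 369664)*(-23 + 369664)) - 488187) = √((-392 + 72*369665*369641) - 488187) = √((-392 + 9838320499080) - 488187) = √(9838320498688 - 488187) = √9838320010501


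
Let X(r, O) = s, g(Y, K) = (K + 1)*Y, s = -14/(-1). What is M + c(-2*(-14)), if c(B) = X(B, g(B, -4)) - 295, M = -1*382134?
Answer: -382415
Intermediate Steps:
M = -382134
s = 14 (s = -14*(-1) = 14)
g(Y, K) = Y*(1 + K) (g(Y, K) = (1 + K)*Y = Y*(1 + K))
X(r, O) = 14
c(B) = -281 (c(B) = 14 - 295 = -281)
M + c(-2*(-14)) = -382134 - 281 = -382415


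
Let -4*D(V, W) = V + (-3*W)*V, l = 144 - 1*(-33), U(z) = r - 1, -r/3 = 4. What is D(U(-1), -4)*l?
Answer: 29913/4 ≈ 7478.3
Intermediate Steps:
r = -12 (r = -3*4 = -12)
U(z) = -13 (U(z) = -12 - 1 = -13)
l = 177 (l = 144 + 33 = 177)
D(V, W) = -V/4 + 3*V*W/4 (D(V, W) = -(V + (-3*W)*V)/4 = -(V - 3*V*W)/4 = -V/4 + 3*V*W/4)
D(U(-1), -4)*l = ((1/4)*(-13)*(-1 + 3*(-4)))*177 = ((1/4)*(-13)*(-1 - 12))*177 = ((1/4)*(-13)*(-13))*177 = (169/4)*177 = 29913/4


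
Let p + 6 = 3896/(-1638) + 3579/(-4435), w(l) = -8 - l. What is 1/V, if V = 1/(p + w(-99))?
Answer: 297171944/3632265 ≈ 81.814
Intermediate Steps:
p = -33364171/3632265 (p = -6 + (3896/(-1638) + 3579/(-4435)) = -6 + (3896*(-1/1638) + 3579*(-1/4435)) = -6 + (-1948/819 - 3579/4435) = -6 - 11570581/3632265 = -33364171/3632265 ≈ -9.1855)
V = 3632265/297171944 (V = 1/(-33364171/3632265 + (-8 - 1*(-99))) = 1/(-33364171/3632265 + (-8 + 99)) = 1/(-33364171/3632265 + 91) = 1/(297171944/3632265) = 3632265/297171944 ≈ 0.012223)
1/V = 1/(3632265/297171944) = 297171944/3632265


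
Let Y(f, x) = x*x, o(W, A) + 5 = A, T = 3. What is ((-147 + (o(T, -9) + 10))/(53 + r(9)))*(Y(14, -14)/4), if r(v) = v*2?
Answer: -7399/71 ≈ -104.21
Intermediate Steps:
o(W, A) = -5 + A
r(v) = 2*v
Y(f, x) = x²
((-147 + (o(T, -9) + 10))/(53 + r(9)))*(Y(14, -14)/4) = ((-147 + ((-5 - 9) + 10))/(53 + 2*9))*((-14)²/4) = ((-147 + (-14 + 10))/(53 + 18))*(196*(¼)) = ((-147 - 4)/71)*49 = -151*1/71*49 = -151/71*49 = -7399/71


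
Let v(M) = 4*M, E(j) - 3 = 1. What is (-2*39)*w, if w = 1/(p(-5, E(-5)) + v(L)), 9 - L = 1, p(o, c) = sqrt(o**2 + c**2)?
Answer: -2496/983 + 78*sqrt(41)/983 ≈ -2.0311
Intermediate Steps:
E(j) = 4 (E(j) = 3 + 1 = 4)
p(o, c) = sqrt(c**2 + o**2)
L = 8 (L = 9 - 1*1 = 9 - 1 = 8)
w = 1/(32 + sqrt(41)) (w = 1/(sqrt(4**2 + (-5)**2) + 4*8) = 1/(sqrt(16 + 25) + 32) = 1/(sqrt(41) + 32) = 1/(32 + sqrt(41)) ≈ 0.026040)
(-2*39)*w = (-2*39)*(32/983 - sqrt(41)/983) = -78*(32/983 - sqrt(41)/983) = -2496/983 + 78*sqrt(41)/983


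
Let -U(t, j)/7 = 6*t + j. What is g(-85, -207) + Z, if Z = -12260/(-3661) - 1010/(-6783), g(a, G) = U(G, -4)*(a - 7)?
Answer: -2846593953646/3547509 ≈ -8.0242e+5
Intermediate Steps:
U(t, j) = -42*t - 7*j (U(t, j) = -7*(6*t + j) = -7*(j + 6*t) = -42*t - 7*j)
g(a, G) = (-7 + a)*(28 - 42*G) (g(a, G) = (-42*G - 7*(-4))*(a - 7) = (-42*G + 28)*(-7 + a) = (28 - 42*G)*(-7 + a) = (-7 + a)*(28 - 42*G))
Z = 12408170/3547509 (Z = -12260*(-1/3661) - 1010*(-1/6783) = 12260/3661 + 1010/6783 = 12408170/3547509 ≈ 3.4977)
g(-85, -207) + Z = -14*(-7 - 85)*(-2 + 3*(-207)) + 12408170/3547509 = -14*(-92)*(-2 - 621) + 12408170/3547509 = -14*(-92)*(-623) + 12408170/3547509 = -802424 + 12408170/3547509 = -2846593953646/3547509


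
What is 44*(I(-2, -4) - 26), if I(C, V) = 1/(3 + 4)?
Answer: -7964/7 ≈ -1137.7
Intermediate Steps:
I(C, V) = ⅐ (I(C, V) = 1/7 = ⅐)
44*(I(-2, -4) - 26) = 44*(⅐ - 26) = 44*(-181/7) = -7964/7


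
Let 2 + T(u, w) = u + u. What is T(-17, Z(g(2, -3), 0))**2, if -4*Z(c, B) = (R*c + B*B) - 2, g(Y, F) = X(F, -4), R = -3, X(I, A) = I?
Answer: 1296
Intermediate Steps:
g(Y, F) = F
Z(c, B) = 1/2 - B**2/4 + 3*c/4 (Z(c, B) = -((-3*c + B*B) - 2)/4 = -((-3*c + B**2) - 2)/4 = -((B**2 - 3*c) - 2)/4 = -(-2 + B**2 - 3*c)/4 = 1/2 - B**2/4 + 3*c/4)
T(u, w) = -2 + 2*u (T(u, w) = -2 + (u + u) = -2 + 2*u)
T(-17, Z(g(2, -3), 0))**2 = (-2 + 2*(-17))**2 = (-2 - 34)**2 = (-36)**2 = 1296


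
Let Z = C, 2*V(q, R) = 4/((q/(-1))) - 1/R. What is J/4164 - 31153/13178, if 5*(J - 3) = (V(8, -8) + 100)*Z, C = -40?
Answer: -140204191/54873192 ≈ -2.5551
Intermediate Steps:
V(q, R) = -2/q - 1/(2*R) (V(q, R) = (4/((q/(-1))) - 1/R)/2 = (4/((q*(-1))) - 1/R)/2 = (4/((-q)) - 1/R)/2 = (4*(-1/q) - 1/R)/2 = (-4/q - 1/R)/2 = (-1/R - 4/q)/2 = -2/q - 1/(2*R))
Z = -40
J = -1591/2 (J = 3 + (((-2/8 - 1/2/(-8)) + 100)*(-40))/5 = 3 + (((-2*1/8 - 1/2*(-1/8)) + 100)*(-40))/5 = 3 + (((-1/4 + 1/16) + 100)*(-40))/5 = 3 + ((-3/16 + 100)*(-40))/5 = 3 + ((1597/16)*(-40))/5 = 3 + (1/5)*(-7985/2) = 3 - 1597/2 = -1591/2 ≈ -795.50)
J/4164 - 31153/13178 = -1591/2/4164 - 31153/13178 = -1591/2*1/4164 - 31153*1/13178 = -1591/8328 - 31153/13178 = -140204191/54873192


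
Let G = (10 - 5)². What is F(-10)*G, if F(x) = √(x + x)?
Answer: 50*I*√5 ≈ 111.8*I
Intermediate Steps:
F(x) = √2*√x (F(x) = √(2*x) = √2*√x)
G = 25 (G = 5² = 25)
F(-10)*G = (√2*√(-10))*25 = (√2*(I*√10))*25 = (2*I*√5)*25 = 50*I*√5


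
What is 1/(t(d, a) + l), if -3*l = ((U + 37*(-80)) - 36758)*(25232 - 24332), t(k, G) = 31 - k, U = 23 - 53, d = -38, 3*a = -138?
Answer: 1/11924469 ≈ 8.3861e-8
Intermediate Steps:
a = -46 (a = (⅓)*(-138) = -46)
U = -30
l = 11924400 (l = -((-30 + 37*(-80)) - 36758)*(25232 - 24332)/3 = -((-30 - 2960) - 36758)*900/3 = -(-2990 - 36758)*900/3 = -(-39748)*900/3 = -⅓*(-35773200) = 11924400)
1/(t(d, a) + l) = 1/((31 - 1*(-38)) + 11924400) = 1/((31 + 38) + 11924400) = 1/(69 + 11924400) = 1/11924469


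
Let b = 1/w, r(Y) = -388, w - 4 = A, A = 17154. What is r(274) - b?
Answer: -6657305/17158 ≈ -388.00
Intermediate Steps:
w = 17158 (w = 4 + 17154 = 17158)
b = 1/17158 ≈ 5.8282e-5
r(274) - b = -388 - 1*1/17158 = -388 - 1/17158 = -6657305/17158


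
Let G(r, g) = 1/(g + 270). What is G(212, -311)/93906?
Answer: -1/3850146 ≈ -2.5973e-7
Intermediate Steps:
G(r, g) = 1/(270 + g)
G(212, -311)/93906 = 1/((270 - 311)*93906) = (1/93906)/(-41) = -1/41*1/93906 = -1/3850146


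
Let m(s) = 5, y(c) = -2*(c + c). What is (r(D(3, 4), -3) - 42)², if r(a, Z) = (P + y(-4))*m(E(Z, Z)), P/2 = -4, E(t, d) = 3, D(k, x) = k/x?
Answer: 4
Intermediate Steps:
y(c) = -4*c
P = -8 (P = 2*(-4) = -8)
r(a, Z) = 40 (r(a, Z) = (-8 - 4*(-4))*5 = (-8 + 16)*5 = 8*5 = 40)
(r(D(3, 4), -3) - 42)² = (40 - 42)² = (-2)² = 4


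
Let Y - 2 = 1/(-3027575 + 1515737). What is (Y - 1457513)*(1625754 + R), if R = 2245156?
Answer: -4264814798783189645/755919 ≈ -5.6419e+12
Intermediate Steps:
Y = 3023675/1511838 (Y = 2 + 1/(-3027575 + 1515737) = 2 + 1/(-1511838) = 2 - 1/1511838 = 3023675/1511838 ≈ 2.0000)
(Y - 1457513)*(1625754 + R) = (3023675/1511838 - 1457513)*(1625754 + 2245156) = -2203520515219/1511838*3870910 = -4264814798783189645/755919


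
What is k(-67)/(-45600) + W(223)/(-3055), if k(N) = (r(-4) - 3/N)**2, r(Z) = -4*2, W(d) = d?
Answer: -9303127019/125070722400 ≈ -0.074383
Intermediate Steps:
r(Z) = -8
k(N) = (-8 - 3/N)**2
k(-67)/(-45600) + W(223)/(-3055) = ((3 + 8*(-67))**2/(-67)**2)/(-45600) + 223/(-3055) = ((3 - 536)**2/4489)*(-1/45600) + 223*(-1/3055) = ((1/4489)*(-533)**2)*(-1/45600) - 223/3055 = ((1/4489)*284089)*(-1/45600) - 223/3055 = (284089/4489)*(-1/45600) - 223/3055 = -284089/204698400 - 223/3055 = -9303127019/125070722400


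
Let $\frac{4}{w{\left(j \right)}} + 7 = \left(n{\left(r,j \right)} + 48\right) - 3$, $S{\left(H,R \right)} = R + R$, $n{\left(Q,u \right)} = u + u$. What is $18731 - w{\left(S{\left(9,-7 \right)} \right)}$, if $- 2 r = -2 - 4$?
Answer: $\frac{93653}{5} \approx 18731.0$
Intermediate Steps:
$r = 3$ ($r = - \frac{-2 - 4}{2} = \left(- \frac{1}{2}\right) \left(-6\right) = 3$)
$n{\left(Q,u \right)} = 2 u$
$S{\left(H,R \right)} = 2 R$
$w{\left(j \right)} = \frac{4}{38 + 2 j}$ ($w{\left(j \right)} = \frac{4}{-7 + \left(\left(2 j + 48\right) - 3\right)} = \frac{4}{-7 + \left(\left(48 + 2 j\right) - 3\right)} = \frac{4}{-7 + \left(45 + 2 j\right)} = \frac{4}{38 + 2 j}$)
$18731 - w{\left(S{\left(9,-7 \right)} \right)} = 18731 - \frac{2}{19 + 2 \left(-7\right)} = 18731 - \frac{2}{19 - 14} = 18731 - \frac{2}{5} = \frac{93653}{5}$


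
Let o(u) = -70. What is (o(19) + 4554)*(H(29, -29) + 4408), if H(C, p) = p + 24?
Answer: 19743052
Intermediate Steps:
H(C, p) = 24 + p
(o(19) + 4554)*(H(29, -29) + 4408) = (-70 + 4554)*((24 - 29) + 4408) = 4484*(-5 + 4408) = 4484*4403 = 19743052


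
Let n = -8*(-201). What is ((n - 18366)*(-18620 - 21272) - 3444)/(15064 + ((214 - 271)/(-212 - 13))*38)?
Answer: 25069000950/565261 ≈ 44349.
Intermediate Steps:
n = 1608
((n - 18366)*(-18620 - 21272) - 3444)/(15064 + ((214 - 271)/(-212 - 13))*38) = ((1608 - 18366)*(-18620 - 21272) - 3444)/(15064 + ((214 - 271)/(-212 - 13))*38) = (-16758*(-39892) - 3444)/(15064 - 57/(-225)*38) = (668510136 - 3444)/(15064 - 57*(-1/225)*38) = 668506692/(15064 + (19/75)*38) = 668506692/(15064 + 722/75) = 668506692/(1130522/75) = 668506692*(75/1130522) = 25069000950/565261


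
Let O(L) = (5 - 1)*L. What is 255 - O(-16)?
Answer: 319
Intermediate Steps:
O(L) = 4*L
255 - O(-16) = 255 - 4*(-16) = 255 - 1*(-64) = 255 + 64 = 319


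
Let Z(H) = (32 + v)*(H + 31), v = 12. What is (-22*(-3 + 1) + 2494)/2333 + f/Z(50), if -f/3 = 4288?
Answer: -1747190/692901 ≈ -2.5216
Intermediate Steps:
f = -12864 (f = -3*4288 = -12864)
Z(H) = 1364 + 44*H (Z(H) = (32 + 12)*(H + 31) = 44*(31 + H) = 1364 + 44*H)
(-22*(-3 + 1) + 2494)/2333 + f/Z(50) = (-22*(-3 + 1) + 2494)/2333 - 12864/(1364 + 44*50) = (-22*(-2) + 2494)*(1/2333) - 12864/(1364 + 2200) = (44 + 2494)*(1/2333) - 12864/3564 = 2538*(1/2333) - 12864*1/3564 = 2538/2333 - 1072/297 = -1747190/692901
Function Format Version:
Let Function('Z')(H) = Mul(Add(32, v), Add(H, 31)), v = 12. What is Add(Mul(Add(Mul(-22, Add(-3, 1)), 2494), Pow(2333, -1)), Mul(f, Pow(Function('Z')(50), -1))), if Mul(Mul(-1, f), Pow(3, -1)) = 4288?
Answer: Rational(-1747190, 692901) ≈ -2.5216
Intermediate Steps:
f = -12864 (f = Mul(-3, 4288) = -12864)
Function('Z')(H) = Add(1364, Mul(44, H)) (Function('Z')(H) = Mul(Add(32, 12), Add(H, 31)) = Mul(44, Add(31, H)) = Add(1364, Mul(44, H)))
Add(Mul(Add(Mul(-22, Add(-3, 1)), 2494), Pow(2333, -1)), Mul(f, Pow(Function('Z')(50), -1))) = Add(Mul(Add(Mul(-22, Add(-3, 1)), 2494), Pow(2333, -1)), Mul(-12864, Pow(Add(1364, Mul(44, 50)), -1))) = Add(Mul(Add(Mul(-22, -2), 2494), Rational(1, 2333)), Mul(-12864, Pow(Add(1364, 2200), -1))) = Add(Mul(Add(44, 2494), Rational(1, 2333)), Mul(-12864, Pow(3564, -1))) = Add(Mul(2538, Rational(1, 2333)), Mul(-12864, Rational(1, 3564))) = Add(Rational(2538, 2333), Rational(-1072, 297)) = Rational(-1747190, 692901)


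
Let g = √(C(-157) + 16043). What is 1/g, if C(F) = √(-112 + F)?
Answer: (16043 + I*√269)^(-½) ≈ 0.0078951 - 4.04e-6*I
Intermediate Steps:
g = √(16043 + I*√269) (g = √(√(-112 - 157) + 16043) = √(√(-269) + 16043) = √(I*√269 + 16043) = √(16043 + I*√269) ≈ 126.66 + 0.0647*I)
1/g = 1/(√(16043 + I*√269)) = (16043 + I*√269)^(-½)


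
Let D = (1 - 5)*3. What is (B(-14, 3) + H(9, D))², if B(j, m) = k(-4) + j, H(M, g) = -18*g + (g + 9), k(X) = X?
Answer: 38025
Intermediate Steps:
D = -12 (D = -4*3 = -12)
H(M, g) = 9 - 17*g (H(M, g) = -18*g + (9 + g) = 9 - 17*g)
B(j, m) = -4 + j
(B(-14, 3) + H(9, D))² = ((-4 - 14) + (9 - 17*(-12)))² = (-18 + (9 + 204))² = (-18 + 213)² = 195² = 38025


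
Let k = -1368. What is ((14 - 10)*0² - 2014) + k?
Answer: -3382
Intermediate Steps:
((14 - 10)*0² - 2014) + k = ((14 - 10)*0² - 2014) - 1368 = (4*0 - 2014) - 1368 = (0 - 2014) - 1368 = -2014 - 1368 = -3382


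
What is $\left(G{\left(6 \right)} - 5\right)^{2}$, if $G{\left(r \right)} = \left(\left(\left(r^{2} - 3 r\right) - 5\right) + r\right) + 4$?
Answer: $324$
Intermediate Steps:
$G{\left(r \right)} = -1 + r^{2} - 2 r$ ($G{\left(r \right)} = \left(\left(-5 + r^{2} - 3 r\right) + r\right) + 4 = \left(-5 + r^{2} - 2 r\right) + 4 = -1 + r^{2} - 2 r$)
$\left(G{\left(6 \right)} - 5\right)^{2} = \left(\left(-1 + 6^{2} - 12\right) - 5\right)^{2} = \left(\left(-1 + 36 - 12\right) - 5\right)^{2} = \left(23 - 5\right)^{2} = 18^{2} = 324$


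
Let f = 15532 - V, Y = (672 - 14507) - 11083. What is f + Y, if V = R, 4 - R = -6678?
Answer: -16068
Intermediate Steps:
R = 6682 (R = 4 - 1*(-6678) = 4 + 6678 = 6682)
V = 6682
Y = -24918 (Y = -13835 - 11083 = -24918)
f = 8850 (f = 15532 - 1*6682 = 15532 - 6682 = 8850)
f + Y = 8850 - 24918 = -16068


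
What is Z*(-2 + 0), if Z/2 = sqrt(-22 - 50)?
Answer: -24*I*sqrt(2) ≈ -33.941*I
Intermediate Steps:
Z = 12*I*sqrt(2) (Z = 2*sqrt(-22 - 50) = 2*sqrt(-72) = 2*(6*I*sqrt(2)) = 12*I*sqrt(2) ≈ 16.971*I)
Z*(-2 + 0) = (12*I*sqrt(2))*(-2 + 0) = (12*I*sqrt(2))*(-2) = -24*I*sqrt(2)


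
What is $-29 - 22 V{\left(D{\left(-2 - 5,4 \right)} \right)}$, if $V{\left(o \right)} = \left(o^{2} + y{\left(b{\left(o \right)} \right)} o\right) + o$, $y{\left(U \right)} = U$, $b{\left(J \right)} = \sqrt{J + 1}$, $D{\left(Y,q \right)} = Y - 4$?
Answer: $-2449 + 242 i \sqrt{10} \approx -2449.0 + 765.27 i$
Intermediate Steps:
$D{\left(Y,q \right)} = -4 + Y$
$b{\left(J \right)} = \sqrt{1 + J}$
$V{\left(o \right)} = o + o^{2} + o \sqrt{1 + o}$ ($V{\left(o \right)} = \left(o^{2} + \sqrt{1 + o} o\right) + o = \left(o^{2} + o \sqrt{1 + o}\right) + o = o + o^{2} + o \sqrt{1 + o}$)
$-29 - 22 V{\left(D{\left(-2 - 5,4 \right)} \right)} = -29 - 22 \left(-4 - 7\right) \left(1 - 11 + \sqrt{1 - 11}\right) = -29 - 22 \left(- 11 \left(1 - 11 + \sqrt{1 - 11}\right)\right) = -29 - 22 \left(- 11 \left(1 - 11 + \sqrt{-10}\right)\right) = -29 - 22 \left(- 11 \left(1 - 11 + i \sqrt{10}\right)\right) = -29 - 22 \left(- 11 \left(-10 + i \sqrt{10}\right)\right) = -29 - 22 \left(110 - 11 i \sqrt{10}\right) = -29 - \left(2420 - 242 i \sqrt{10}\right) = -2449 + 242 i \sqrt{10}$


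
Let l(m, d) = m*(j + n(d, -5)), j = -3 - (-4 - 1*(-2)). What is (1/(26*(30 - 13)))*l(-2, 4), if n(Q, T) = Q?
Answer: -3/221 ≈ -0.013575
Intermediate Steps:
j = -1 (j = -3 - (-4 + 2) = -3 - 1*(-2) = -3 + 2 = -1)
l(m, d) = m*(-1 + d)
(1/(26*(30 - 13)))*l(-2, 4) = (1/(26*(30 - 13)))*(-2*(-1 + 4)) = ((1/26)/17)*(-2*3) = ((1/26)*(1/17))*(-6) = (1/442)*(-6) = -3/221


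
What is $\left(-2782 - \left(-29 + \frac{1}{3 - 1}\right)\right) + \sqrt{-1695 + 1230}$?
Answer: $- \frac{5507}{2} + i \sqrt{465} \approx -2753.5 + 21.564 i$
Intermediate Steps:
$\left(-2782 - \left(-29 + \frac{1}{3 - 1}\right)\right) + \sqrt{-1695 + 1230} = \left(-2782 + \left(- \frac{1}{2} + 29\right)\right) + \sqrt{-465} = \left(-2782 + \left(\left(-1\right) \frac{1}{2} + 29\right)\right) + i \sqrt{465} = \left(-2782 + \left(- \frac{1}{2} + 29\right)\right) + i \sqrt{465} = \left(-2782 + \frac{57}{2}\right) + i \sqrt{465} = - \frac{5507}{2} + i \sqrt{465}$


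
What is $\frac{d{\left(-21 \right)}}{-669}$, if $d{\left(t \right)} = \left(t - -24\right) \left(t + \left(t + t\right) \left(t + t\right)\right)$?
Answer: $- \frac{1743}{223} \approx -7.8161$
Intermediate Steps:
$d{\left(t \right)} = \left(24 + t\right) \left(t + 4 t^{2}\right)$ ($d{\left(t \right)} = \left(t + 24\right) \left(t + 2 t 2 t\right) = \left(24 + t\right) \left(t + 4 t^{2}\right)$)
$\frac{d{\left(-21 \right)}}{-669} = \frac{\left(-21\right) \left(24 + 4 \left(-21\right)^{2} + 97 \left(-21\right)\right)}{-669} = - 21 \left(24 + 4 \cdot 441 - 2037\right) \left(- \frac{1}{669}\right) = - 21 \left(24 + 1764 - 2037\right) \left(- \frac{1}{669}\right) = \left(-21\right) \left(-249\right) \left(- \frac{1}{669}\right) = 5229 \left(- \frac{1}{669}\right) = - \frac{1743}{223}$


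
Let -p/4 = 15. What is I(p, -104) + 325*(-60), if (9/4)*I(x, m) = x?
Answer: -58580/3 ≈ -19527.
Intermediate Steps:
p = -60 (p = -4*15 = -60)
I(x, m) = 4*x/9
I(p, -104) + 325*(-60) = (4/9)*(-60) + 325*(-60) = -80/3 - 19500 = -58580/3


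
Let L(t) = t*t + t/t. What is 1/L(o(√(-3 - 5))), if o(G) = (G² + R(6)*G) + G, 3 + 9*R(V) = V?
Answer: 9*I/(384*√2 + 457*I) ≈ 0.0081646 + 0.0097021*I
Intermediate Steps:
R(V) = -⅓ + V/9
o(G) = G² + 4*G/3 (o(G) = (G² + (-⅓ + (⅑)*6)*G) + G = (G² + (-⅓ + ⅔)*G) + G = (G² + G/3) + G = G² + 4*G/3)
L(t) = 1 + t² (L(t) = t² + 1 = 1 + t²)
1/L(o(√(-3 - 5))) = 1/(1 + (√(-3 - 5)*(4 + 3*√(-3 - 5))/3)²) = 1/(1 + (√(-8)*(4 + 3*√(-8))/3)²) = 1/(1 + ((2*I*√2)*(4 + 3*(2*I*√2))/3)²) = 1/(1 + ((2*I*√2)*(4 + 6*I*√2)/3)²) = 1/(1 + (2*I*√2*(4 + 6*I*√2)/3)²) = 1/(1 - 8*(4 + 6*I*√2)²/9)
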